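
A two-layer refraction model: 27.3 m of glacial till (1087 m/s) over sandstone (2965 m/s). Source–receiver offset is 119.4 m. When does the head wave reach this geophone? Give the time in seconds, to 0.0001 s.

0.0870 s

θ_c = arcsin(V₁/V₂) = arcsin(1087/2965) = 21.51°, cos θ_c = 0.9304.
Intercept time tᵢ = 2h cos θ_c / V₁ = 2·27.3·0.9304/1087 = 0.04673 s.
t = x/V₂ + tᵢ = 119.4/2965 + 0.04673 = 0.08700 s.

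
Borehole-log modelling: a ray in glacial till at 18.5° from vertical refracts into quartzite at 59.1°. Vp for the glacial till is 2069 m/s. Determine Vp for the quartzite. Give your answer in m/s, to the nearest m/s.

5595 m/s

sin 18.5° = 0.3173; sin 59.1° = 0.8581.
V₂ = V₁·(sin θ₂/sin θ₁) = 2069·(0.8581/0.3173) = 5595.05 m/s.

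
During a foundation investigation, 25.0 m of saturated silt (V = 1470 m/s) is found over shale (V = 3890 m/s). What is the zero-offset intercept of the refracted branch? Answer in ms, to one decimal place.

31.5 ms

tᵢ = 2h·√(V₂²−V₁²)/(V₁V₂).
√(V₂²−V₁²) = √(3890²−1470²) = 3601.6 m/s.
tᵢ = 2·25.0·3601.6/(1470·3890) = 0.03149 s.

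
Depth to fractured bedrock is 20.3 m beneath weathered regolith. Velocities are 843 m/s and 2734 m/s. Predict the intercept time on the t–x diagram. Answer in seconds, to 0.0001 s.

0.0458 s

θ_c = arcsin(V₁/V₂) = arcsin(843/2734) = 17.96°; cos θ_c = 0.9513.
tᵢ = 2h·cos θ_c / V₁ = 2·20.3·0.9513 / 843 = 0.04581 s.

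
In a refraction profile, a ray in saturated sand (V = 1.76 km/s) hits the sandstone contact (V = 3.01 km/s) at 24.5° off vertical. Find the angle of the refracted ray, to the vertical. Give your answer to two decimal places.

45.17°

Snell's law: sin θ₂ = (V₂/V₁)·sin θ₁ = (3.01/1.76)·sin 24.5° = 0.7092.
θ₂ = arcsin 0.7092 = 45.17° from the normal.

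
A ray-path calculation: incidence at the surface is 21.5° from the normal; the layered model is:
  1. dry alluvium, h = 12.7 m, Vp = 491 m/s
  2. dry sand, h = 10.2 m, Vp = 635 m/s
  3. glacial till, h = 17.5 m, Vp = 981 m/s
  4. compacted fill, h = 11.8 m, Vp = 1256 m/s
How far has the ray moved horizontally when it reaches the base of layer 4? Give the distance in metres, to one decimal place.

Ray parameter p = sin 21.5° / 491 m/s = 7.4644e-04 s/m.
Layer 1: θ = 21.50°; offset = 12.7·tan 21.50° = 5.003 m.
Layer 2: sin θ = p·635 = 0.4740 → θ = 28.29°; offset = 10.2·tan 28.29° = 5.491 m.
Layer 3: sin θ = p·981 = 0.7323 → θ = 47.08°; offset = 17.5·tan 47.08° = 18.816 m.
Layer 4: sin θ = p·1256 = 0.9375 → θ = 69.64°; offset = 11.8·tan 69.64° = 31.798 m.
Σ offsets = 61.107 m.

61.1 m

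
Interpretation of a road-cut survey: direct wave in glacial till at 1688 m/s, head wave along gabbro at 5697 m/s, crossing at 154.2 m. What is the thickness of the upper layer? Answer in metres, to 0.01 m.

x_cross = 2h·√((V₂+V₁)/(V₂−V₁)) → h = x_cross / (2·√((V₂+V₁)/(V₂−V₁))).
√((V₂+V₁)/(V₂−V₁)) = √((5697+1688)/(5697−1688)) = 1.3572.
h = 154.2 / (2·1.3572) = 56.81 m.

56.81 m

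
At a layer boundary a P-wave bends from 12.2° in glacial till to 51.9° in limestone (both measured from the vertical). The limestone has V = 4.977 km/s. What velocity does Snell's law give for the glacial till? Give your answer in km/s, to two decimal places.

sin 12.2° = 0.2113; sin 51.9° = 0.7869.
V₁ = V₂·(sin θ₁/sin θ₂) = 4.977·(0.2113/0.7869) = 1.34 km/s.

1.34 km/s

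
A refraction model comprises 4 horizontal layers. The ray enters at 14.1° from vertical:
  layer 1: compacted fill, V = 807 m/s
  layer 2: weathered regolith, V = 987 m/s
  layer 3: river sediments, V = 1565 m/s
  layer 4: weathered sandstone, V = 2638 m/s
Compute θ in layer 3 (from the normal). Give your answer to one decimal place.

Ray parameter p = sin 14.1° / 807 = 3.0188e-04 s/m.
sin θ_3 = p·V_3 = 3.0188e-04 × 1565 = 0.4724.
θ_3 = 28.19° from the vertical.

28.2°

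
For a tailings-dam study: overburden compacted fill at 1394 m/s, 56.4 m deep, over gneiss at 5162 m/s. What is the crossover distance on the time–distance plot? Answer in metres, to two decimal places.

θ_c = arcsin(1394/5162) = 15.67°, so cos θ_c = 0.9628 and tᵢ = 2h cos θ_c/V₁ = 0.0779 s.
At crossover x/V₁ = x/V₂ + tᵢ ⇒ x = tᵢ/(1/V₁ − 1/V₂) = 0.07791/(7.1736e-04 − 1.9372e-04) = 148.79 m.

148.79 m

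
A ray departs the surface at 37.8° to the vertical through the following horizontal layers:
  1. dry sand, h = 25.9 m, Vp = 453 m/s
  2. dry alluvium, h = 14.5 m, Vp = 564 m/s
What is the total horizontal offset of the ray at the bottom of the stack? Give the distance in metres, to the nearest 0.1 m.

37.2 m

Apply Snell's law at each interface; in layer i the horizontal offset is hᵢ·tan θᵢ.
Layer 1: θ = 37.80°; offset = 25.9·tan 37.80° = 20.090 m.
Layer 2: sin θ = 564·sin 37.8°/453 = 0.7631, θ = 49.74°; offset = 14.5·tan 49.74° = 17.120 m.
Total horizontal offset = 37.211 m.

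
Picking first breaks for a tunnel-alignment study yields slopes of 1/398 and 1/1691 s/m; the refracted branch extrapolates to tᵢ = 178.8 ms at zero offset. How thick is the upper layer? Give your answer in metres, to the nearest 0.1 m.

36.6 m

h = tᵢ·V₁·V₂ / (2·√(V₂²−V₁²)).
√(V₂²−V₁²) = √(1691² − 398²) = 1643.5 m/s.
h = 0.1788 s × 398 × 1691 / (2 × 1643.5) = 36.61 m.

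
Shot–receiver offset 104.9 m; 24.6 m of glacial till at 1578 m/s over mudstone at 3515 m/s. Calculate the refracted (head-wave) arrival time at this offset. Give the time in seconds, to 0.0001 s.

0.0577 s

θ_c = arcsin(V₁/V₂) = arcsin(1578/3515) = 26.68°, cos θ_c = 0.8936.
Intercept time tᵢ = 2h cos θ_c / V₁ = 2·24.6·0.8936/1578 = 0.02786 s.
t = x/V₂ + tᵢ = 104.9/3515 + 0.02786 = 0.05770 s.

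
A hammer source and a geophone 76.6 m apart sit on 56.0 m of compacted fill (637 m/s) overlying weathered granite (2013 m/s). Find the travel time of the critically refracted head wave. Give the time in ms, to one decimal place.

204.8 ms

t = x/V₂ + 2h·√(V₂²−V₁²)/(V₁V₂).
√(V₂²−V₁²) = √(2013²−637²) = 1909.6 m/s; delay term = 2·56.0·1909.6/(637·2013) = 0.16679 s.
t = 76.6/2013 + 0.16679 = 0.20484 s.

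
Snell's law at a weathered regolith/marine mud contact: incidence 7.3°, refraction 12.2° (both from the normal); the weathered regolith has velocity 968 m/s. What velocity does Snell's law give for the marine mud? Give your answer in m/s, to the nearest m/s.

Snell's law: sin 7.3°/V₁ = sin 12.2°/V₂.
V₂ = V₁·sin 12.2°/sin 7.3° = 968 × 1.6631 = 1609.91 m/s.

1610 m/s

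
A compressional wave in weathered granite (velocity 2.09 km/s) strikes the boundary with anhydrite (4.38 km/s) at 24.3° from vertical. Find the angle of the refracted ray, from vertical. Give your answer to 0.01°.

59.59°

sin θ₁/V₁ = sin θ₂/V₂ ⇒ sin θ₂ = 4.38·sin 24.3°/2.09 = 4.38·0.4115/2.09 = 0.8624.
θ₂ = sin⁻¹(0.8624) = 59.59° (from vertical).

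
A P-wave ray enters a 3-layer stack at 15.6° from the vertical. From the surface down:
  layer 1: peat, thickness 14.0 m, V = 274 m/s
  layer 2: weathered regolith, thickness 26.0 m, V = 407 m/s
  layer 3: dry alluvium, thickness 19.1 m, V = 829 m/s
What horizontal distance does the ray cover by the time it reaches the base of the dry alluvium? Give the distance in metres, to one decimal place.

Apply Snell's law at each interface; in layer i the horizontal offset is hᵢ·tan θᵢ.
Layer 1: θ = 15.60°; offset = 14.0·tan 15.60° = 3.909 m.
Layer 2: sin θ = 407·sin 15.6°/274 = 0.3995, θ = 23.54°; offset = 26.0·tan 23.54° = 11.329 m.
Layer 3: sin θ = 829·sin 15.6°/274 = 0.8136, θ = 54.45°; offset = 19.1·tan 54.45° = 26.730 m.
Σ offsets = 41.968 m.

42.0 m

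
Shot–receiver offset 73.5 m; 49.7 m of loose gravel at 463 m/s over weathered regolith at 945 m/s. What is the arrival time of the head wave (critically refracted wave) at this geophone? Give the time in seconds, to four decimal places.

t = x/V₂ + 2h·√(V₂²−V₁²)/(V₁V₂).
√(V₂²−V₁²) = √(945²−463²) = 823.8 m/s; delay term = 2·49.7·823.8/(463·945) = 0.18715 s.
t = 73.5/945 + 0.18715 = 0.26493 s.

0.2649 s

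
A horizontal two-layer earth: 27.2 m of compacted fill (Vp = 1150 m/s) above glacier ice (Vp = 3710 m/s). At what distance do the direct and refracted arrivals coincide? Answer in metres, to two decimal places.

x_cross = 2h·√((V₂+V₁)/(V₂−V₁)).
(V₂+V₁)/(V₂−V₁) = (3710+1150)/(3710−1150) = 1.8984; √ = 1.3778.
x_cross = 2·27.2·1.3778 = 74.95 m.

74.95 m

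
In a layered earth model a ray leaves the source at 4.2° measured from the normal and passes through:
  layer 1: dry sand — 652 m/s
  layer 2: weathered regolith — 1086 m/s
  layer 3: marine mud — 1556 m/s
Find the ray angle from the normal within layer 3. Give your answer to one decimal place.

Ray parameter p = sin 4.2° / 652 = 1.1233e-04 s/m.
sin θ_3 = p·V_3 = 1.1233e-04 × 1556 = 0.1748.
θ_3 = arcsin 0.1748 = 10.07°.

10.1°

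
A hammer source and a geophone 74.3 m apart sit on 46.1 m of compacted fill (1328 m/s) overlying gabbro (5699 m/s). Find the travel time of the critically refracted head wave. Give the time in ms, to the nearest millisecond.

t = x/V₂ + 2h·√(V₂²−V₁²)/(V₁V₂).
√(V₂²−V₁²) = √(5699²−1328²) = 5542.1 m/s; delay term = 2·46.1·5542.1/(1328·5699) = 0.06752 s.
t = 74.3/5699 + 0.06752 = 0.08055 s.

81 ms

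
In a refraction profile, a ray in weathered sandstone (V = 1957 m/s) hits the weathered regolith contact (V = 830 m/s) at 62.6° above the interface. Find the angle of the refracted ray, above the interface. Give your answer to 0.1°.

Convert to the normal: θ₁ = 90° − 62.6° = 27.4°.
sin θ₁/V₁ = sin θ₂/V₂ ⇒ sin θ₂ = 830·sin 27.4°/1957 = 830·0.4602/1957 = 0.1952.
θ₂ = arcsin 0.1952 = 11.26° from the normal.
From the interface: 90° − 11.26° = 78.74°.

78.7°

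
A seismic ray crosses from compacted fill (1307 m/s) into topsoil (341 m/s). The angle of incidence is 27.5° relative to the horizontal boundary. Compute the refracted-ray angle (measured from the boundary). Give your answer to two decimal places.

76.62°

Angle from the normal: 90° − 27.5° = 62.5°.
sin θ₁/V₁ = sin θ₂/V₂ ⇒ sin θ₂ = 341·sin 62.5°/1307 = 341·0.8870/1307 = 0.2314.
θ₂ = arcsin 0.2314 = 13.38° from the normal.
From the interface: 90° − 13.38° = 76.62°.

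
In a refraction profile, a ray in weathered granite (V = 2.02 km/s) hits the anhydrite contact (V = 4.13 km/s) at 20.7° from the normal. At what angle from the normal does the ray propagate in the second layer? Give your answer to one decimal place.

46.3°

Snell's law: sin θ₂ = (V₂/V₁)·sin θ₁ = (4.13/2.02)·sin 20.7° = 0.7227.
θ₂ = sin⁻¹(0.7227) = 46.28° (from vertical).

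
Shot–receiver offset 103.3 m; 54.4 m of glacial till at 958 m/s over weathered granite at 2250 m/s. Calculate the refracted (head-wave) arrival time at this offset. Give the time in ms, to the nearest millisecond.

149 ms

θ_c = arcsin(V₁/V₂) = arcsin(958/2250) = 25.20°, cos θ_c = 0.9048.
Intercept time tᵢ = 2h cos θ_c / V₁ = 2·54.4·0.9048/958 = 0.10276 s.
t = x/V₂ + tᵢ = 103.3/2250 + 0.10276 = 0.14867 s.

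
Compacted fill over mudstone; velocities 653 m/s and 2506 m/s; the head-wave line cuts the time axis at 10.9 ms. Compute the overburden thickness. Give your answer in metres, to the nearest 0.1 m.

3.7 m

h = tᵢ·V₁·V₂ / (2·√(V₂²−V₁²)).
√(V₂²−V₁²) = √(2506² − 653²) = 2419.4 m/s.
h = 0.0109 s × 653 × 2506 / (2 × 2419.4) = 3.69 m.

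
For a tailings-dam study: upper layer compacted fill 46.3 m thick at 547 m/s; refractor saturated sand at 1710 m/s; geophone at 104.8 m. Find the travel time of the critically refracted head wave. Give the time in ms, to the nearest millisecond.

t = x/V₂ + 2h·√(V₂²−V₁²)/(V₁V₂).
√(V₂²−V₁²) = √(1710²−547²) = 1620.2 m/s; delay term = 2·46.3·1620.2/(547·1710) = 0.16039 s.
t = 104.8/1710 + 0.16039 = 0.22168 s.

222 ms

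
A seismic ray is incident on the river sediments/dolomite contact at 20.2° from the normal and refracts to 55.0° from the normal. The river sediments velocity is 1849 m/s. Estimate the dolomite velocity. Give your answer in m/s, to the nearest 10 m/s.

4390 m/s

Snell's law: sin 20.2°/V₁ = sin 55.0°/V₂.
V₂ = V₁·sin 55.0°/sin 20.2° = 1849 × 2.3723 = 4386.39 m/s.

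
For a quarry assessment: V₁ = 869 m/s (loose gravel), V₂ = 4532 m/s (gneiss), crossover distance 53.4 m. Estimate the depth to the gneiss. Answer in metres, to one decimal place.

22.0 m

h = (x_cross/2)·√((V₂−V₁)/(V₂+V₁)).
(V₂−V₁)/(V₂+V₁) = (4532−869)/(4532+869) = 0.6782; √ = 0.8235.
h = (53.4/2)·0.8235 = 21.99 m.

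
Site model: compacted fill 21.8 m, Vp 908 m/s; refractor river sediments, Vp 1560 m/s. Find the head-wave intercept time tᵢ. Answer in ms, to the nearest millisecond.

tᵢ = 2h·√(V₂²−V₁²)/(V₁V₂).
√(V₂²−V₁²) = √(1560²−908²) = 1268.5 m/s.
tᵢ = 2·21.8·1268.5/(908·1560) = 0.03905 s.

39 ms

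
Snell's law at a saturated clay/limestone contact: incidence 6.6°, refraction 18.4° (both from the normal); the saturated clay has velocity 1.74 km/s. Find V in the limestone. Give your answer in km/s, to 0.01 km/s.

4.78 km/s

sin 6.6° = 0.1149; sin 18.4° = 0.3156.
V₂ = V₁·(sin θ₂/sin θ₁) = 1.74·(0.3156/0.1149) = 4.78 km/s.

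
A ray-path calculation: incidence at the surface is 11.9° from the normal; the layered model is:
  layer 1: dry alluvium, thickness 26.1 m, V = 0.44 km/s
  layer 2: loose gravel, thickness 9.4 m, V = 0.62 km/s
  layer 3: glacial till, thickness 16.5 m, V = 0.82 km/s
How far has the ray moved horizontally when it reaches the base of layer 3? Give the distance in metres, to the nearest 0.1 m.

15.2 m

Apply Snell's law at each interface; in layer i the horizontal offset is hᵢ·tan θᵢ.
Layer 1: θ = 11.90°; offset = 26.1·tan 11.90° = 5.500 m.
Layer 2: sin θ = 0.62·sin 11.9°/0.44 = 0.2906, θ = 16.89°; offset = 9.4·tan 16.89° = 2.854 m.
Layer 3: sin θ = 0.82·sin 11.9°/0.44 = 0.3843, θ = 22.60°; offset = 16.5·tan 22.60° = 6.868 m.
Total horizontal offset = 15.223 m.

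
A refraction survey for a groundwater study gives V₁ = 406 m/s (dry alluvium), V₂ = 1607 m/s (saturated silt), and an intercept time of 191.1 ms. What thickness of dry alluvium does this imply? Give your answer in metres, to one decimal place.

θ_c = arcsin(406/1607) = 14.63°; cos θ_c = 0.9676.
tᵢ = 2h cos θ_c/V₁ ⇒ h = tᵢ·V₁/(2 cos θ_c) = 0.1911·406/(2·0.9676) = 40.09 m.

40.1 m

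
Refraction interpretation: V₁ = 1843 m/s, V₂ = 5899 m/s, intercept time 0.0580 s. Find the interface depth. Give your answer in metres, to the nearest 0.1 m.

56.3 m

h = tᵢ·V₁·V₂ / (2·√(V₂²−V₁²)).
√(V₂²−V₁²) = √(5899² − 1843²) = 5603.7 m/s.
h = 0.058 s × 1843 × 5899 / (2 × 5603.7) = 56.26 m.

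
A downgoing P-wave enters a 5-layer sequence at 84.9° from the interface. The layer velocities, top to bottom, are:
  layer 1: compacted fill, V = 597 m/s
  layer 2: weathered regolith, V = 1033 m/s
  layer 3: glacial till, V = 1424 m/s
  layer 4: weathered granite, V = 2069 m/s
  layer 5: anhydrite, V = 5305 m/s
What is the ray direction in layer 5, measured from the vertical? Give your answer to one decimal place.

From the normal: θ₁ = 90° − 84.9° = 5.1°.
Snell's law across each interface conserves sin θ / V, so sin θ_5 = V_5·sin θ₁/V₁.
sin θ_5 = 5305 × sin 5.1° / 597 = 0.7899.
θ_5 = arcsin 0.7899 = 52.18°.

52.2°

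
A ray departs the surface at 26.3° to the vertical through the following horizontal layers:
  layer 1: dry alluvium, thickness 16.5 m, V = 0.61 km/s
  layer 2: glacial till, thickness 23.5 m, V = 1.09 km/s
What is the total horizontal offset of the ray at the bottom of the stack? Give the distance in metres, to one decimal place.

38.6 m

p = sin θ₁/V₁ = sin 26.3°/0.61 = 7.2635e-01 s/km is conserved through the stack.
Layer 1: θ = 26.30°; offset = 16.5·tan 26.30° = 8.155 m.
Layer 2: sin θ = p·1.09 = 0.7917 → θ = 52.35°; offset = 23.5·tan 52.35° = 30.456 m.
Total horizontal offset = 38.611 m.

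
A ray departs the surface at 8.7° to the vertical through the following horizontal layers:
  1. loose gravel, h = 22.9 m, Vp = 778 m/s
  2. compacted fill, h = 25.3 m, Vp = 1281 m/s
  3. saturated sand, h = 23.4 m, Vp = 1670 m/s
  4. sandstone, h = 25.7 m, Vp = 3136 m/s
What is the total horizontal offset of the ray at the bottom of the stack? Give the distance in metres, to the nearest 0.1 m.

37.8 m

p = sin θ₁/V₁ = sin 8.7°/778 = 1.9442e-04 s/m is conserved through the stack.
Layer 1: θ = 8.70°; offset = 22.9·tan 8.70° = 3.504 m.
Layer 2: sin θ = p·1281 = 0.2491 → θ = 14.42°; offset = 25.3·tan 14.42° = 6.506 m.
Layer 3: sin θ = p·1670 = 0.3247 → θ = 18.95°; offset = 23.4·tan 18.95° = 8.033 m.
Layer 4: sin θ = p·3136 = 0.6097 → θ = 37.57°; offset = 25.7·tan 37.57° = 19.769 m.
Σ offsets = 37.812 m.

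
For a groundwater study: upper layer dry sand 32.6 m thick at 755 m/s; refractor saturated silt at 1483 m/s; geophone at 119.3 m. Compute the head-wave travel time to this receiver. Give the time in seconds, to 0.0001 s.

0.1548 s

t = x/V₂ + 2h·√(V₂²−V₁²)/(V₁V₂).
√(V₂²−V₁²) = √(1483²−755²) = 1276.4 m/s; delay term = 2·32.6·1276.4/(755·1483) = 0.07433 s.
t = 119.3/1483 + 0.07433 = 0.15477 s.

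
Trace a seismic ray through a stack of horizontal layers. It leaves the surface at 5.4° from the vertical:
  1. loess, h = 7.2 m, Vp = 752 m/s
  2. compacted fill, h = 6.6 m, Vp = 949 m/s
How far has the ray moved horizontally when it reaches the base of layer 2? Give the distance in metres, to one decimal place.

Apply Snell's law at each interface; in layer i the horizontal offset is hᵢ·tan θᵢ.
Layer 1: θ = 5.40°; offset = 7.2·tan 5.40° = 0.681 m.
Layer 2: sin θ = 949·sin 5.4°/752 = 0.1188, θ = 6.82°; offset = 6.6·tan 6.82° = 0.789 m.
Σ offsets = 1.470 m.

1.5 m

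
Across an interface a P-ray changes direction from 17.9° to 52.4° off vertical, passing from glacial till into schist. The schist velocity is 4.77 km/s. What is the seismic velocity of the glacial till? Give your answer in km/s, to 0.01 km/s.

1.85 km/s

sin 17.9° = 0.3074; sin 52.4° = 0.7923.
V₁ = V₂·(sin θ₁/sin θ₂) = 4.77·(0.3074/0.7923) = 1.85 km/s.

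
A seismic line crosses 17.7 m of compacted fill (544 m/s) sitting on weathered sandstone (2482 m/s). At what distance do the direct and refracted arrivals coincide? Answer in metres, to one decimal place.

θ_c = arcsin(544/2482) = 12.66°, so cos θ_c = 0.9757 and tᵢ = 2h cos θ_c/V₁ = 0.0635 s.
At crossover x/V₁ = x/V₂ + tᵢ ⇒ x = tᵢ/(1/V₁ − 1/V₂) = 0.06349/(1.8382e-03 − 4.0290e-04) = 44.23 m.

44.2 m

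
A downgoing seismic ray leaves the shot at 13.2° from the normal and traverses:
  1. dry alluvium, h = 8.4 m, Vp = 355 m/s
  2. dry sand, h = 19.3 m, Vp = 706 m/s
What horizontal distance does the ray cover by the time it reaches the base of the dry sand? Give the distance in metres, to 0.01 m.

11.81 m

Ray parameter p = sin 13.2° / 355 m/s = 6.4324e-04 s/m.
Layer 1: θ = 13.20°; offset = 8.4·tan 13.20° = 1.9702 m.
Layer 2: sin θ = p·706 = 0.4541 → θ = 27.01°; offset = 19.3·tan 27.01° = 9.8376 m.
Summing the layer offsets gives 11.8078 m.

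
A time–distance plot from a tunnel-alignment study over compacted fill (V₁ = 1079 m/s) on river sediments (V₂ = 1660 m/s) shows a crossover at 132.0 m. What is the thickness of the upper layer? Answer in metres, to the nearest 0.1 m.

h = (x_cross/2)·√((V₂−V₁)/(V₂+V₁)).
(V₂−V₁)/(V₂+V₁) = (1660−1079)/(1660+1079) = 0.2121; √ = 0.4606.
h = (132.0/2)·0.4606 = 30.40 m.

30.4 m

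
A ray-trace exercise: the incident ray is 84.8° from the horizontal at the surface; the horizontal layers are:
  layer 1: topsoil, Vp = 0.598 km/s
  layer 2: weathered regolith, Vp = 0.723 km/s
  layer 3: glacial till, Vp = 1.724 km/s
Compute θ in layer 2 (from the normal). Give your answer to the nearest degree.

6°

From the normal: θ₁ = 90° − 84.8° = 5.2°.
Snell's law across each interface conserves sin θ / V, so sin θ_2 = V_2·sin θ₁/V₁.
sin θ_2 = 0.723 × sin 5.2° / 0.598 = 0.1096.
θ_2 = arcsin 0.1096 = 6.29°.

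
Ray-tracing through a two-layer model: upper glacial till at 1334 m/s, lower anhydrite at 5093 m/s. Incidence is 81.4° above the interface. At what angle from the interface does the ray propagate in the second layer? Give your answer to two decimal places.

Angle from the normal: 90° − 81.4° = 8.6°.
Snell's law: sin θ₂ = (V₂/V₁)·sin θ₁ = (5093/1334)·sin 8.6° = 0.5709.
θ₂ = arcsin 0.5709 = 34.81° from the normal.
From the interface: 90° − 34.81° = 55.19°.

55.19°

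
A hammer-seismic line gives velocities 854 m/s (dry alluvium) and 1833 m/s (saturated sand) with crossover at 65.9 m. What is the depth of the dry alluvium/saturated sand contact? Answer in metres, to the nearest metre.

h = (x_cross/2)·√((V₂−V₁)/(V₂+V₁)).
(V₂−V₁)/(V₂+V₁) = (1833−854)/(1833+854) = 0.3643; √ = 0.6036.
h = (65.9/2)·0.6036 = 19.89 m.

20 m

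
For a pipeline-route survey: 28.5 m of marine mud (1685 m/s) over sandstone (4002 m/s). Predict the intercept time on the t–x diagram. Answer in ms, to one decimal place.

θ_c = arcsin(V₁/V₂) = arcsin(1685/4002) = 24.90°; cos θ_c = 0.9070.
tᵢ = 2h·cos θ_c / V₁ = 2·28.5·0.9070 / 1685 = 0.03068 s.

30.7 ms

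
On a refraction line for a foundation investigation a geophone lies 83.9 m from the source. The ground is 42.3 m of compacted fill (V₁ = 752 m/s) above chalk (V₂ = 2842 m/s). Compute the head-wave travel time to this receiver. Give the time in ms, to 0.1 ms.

θ_c = arcsin(V₁/V₂) = arcsin(752/2842) = 15.34°, cos θ_c = 0.9644.
Intercept time tᵢ = 2h cos θ_c / V₁ = 2·42.3·0.9644/752 = 0.10849 s.
t = x/V₂ + tᵢ = 83.9/2842 + 0.10849 = 0.13801 s.

138.0 ms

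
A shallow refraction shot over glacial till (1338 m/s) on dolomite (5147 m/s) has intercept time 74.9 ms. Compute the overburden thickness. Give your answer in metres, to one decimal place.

h = tᵢ·V₁·V₂ / (2·√(V₂²−V₁²)).
√(V₂²−V₁²) = √(5147² − 1338²) = 4970.0 m/s.
h = 0.0749 s × 1338 × 5147 / (2 × 4970.0) = 51.89 m.

51.9 m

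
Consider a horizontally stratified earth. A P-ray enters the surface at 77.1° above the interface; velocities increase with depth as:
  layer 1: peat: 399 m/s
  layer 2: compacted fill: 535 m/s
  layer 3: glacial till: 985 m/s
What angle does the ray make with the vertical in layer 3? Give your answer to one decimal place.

From the normal: θ₁ = 90° − 77.1° = 12.9°.
Ray parameter p = sin 12.9° / 399 = 5.5952e-04 s/m.
sin θ_3 = p·V_3 = 5.5952e-04 × 985 = 0.5511.
θ_3 = 33.44° from the vertical.

33.4°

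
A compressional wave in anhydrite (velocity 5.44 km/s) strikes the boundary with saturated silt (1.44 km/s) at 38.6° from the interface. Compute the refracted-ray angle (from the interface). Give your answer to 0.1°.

Convert to the normal: θ₁ = 90° − 38.6° = 51.4°.
Snell's law: sin θ₂ = (V₂/V₁)·sin θ₁ = (1.44/5.44)·sin 51.4° = 0.2069.
θ₂ = arcsin 0.2069 = 11.94° from the normal.
From the interface: 90° − 11.94° = 78.06°.

78.1°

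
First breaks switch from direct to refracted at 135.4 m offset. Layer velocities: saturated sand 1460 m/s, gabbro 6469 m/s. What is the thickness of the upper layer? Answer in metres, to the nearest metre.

h = (x_cross/2)·√((V₂−V₁)/(V₂+V₁)).
(V₂−V₁)/(V₂+V₁) = (6469−1460)/(6469+1460) = 0.6317; √ = 0.7948.
h = (135.4/2)·0.7948 = 53.81 m.

54 m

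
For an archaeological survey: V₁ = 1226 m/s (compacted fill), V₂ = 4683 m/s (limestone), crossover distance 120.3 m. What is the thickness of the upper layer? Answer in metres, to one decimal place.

46.0 m

x_cross = 2h·√((V₂+V₁)/(V₂−V₁)) → h = x_cross / (2·√((V₂+V₁)/(V₂−V₁))).
√((V₂+V₁)/(V₂−V₁)) = √((4683+1226)/(4683−1226)) = 1.3074.
h = 120.3 / (2·1.3074) = 46.01 m.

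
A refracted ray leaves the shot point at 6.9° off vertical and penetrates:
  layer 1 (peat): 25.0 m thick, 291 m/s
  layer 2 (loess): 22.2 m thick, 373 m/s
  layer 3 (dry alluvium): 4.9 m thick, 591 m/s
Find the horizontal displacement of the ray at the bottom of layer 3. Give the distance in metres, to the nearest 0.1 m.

Apply Snell's law at each interface; in layer i the horizontal offset is hᵢ·tan θᵢ.
Layer 1: θ = 6.90°; offset = 25.0·tan 6.90° = 3.025 m.
Layer 2: sin θ = 373·sin 6.9°/291 = 0.1540, θ = 8.86°; offset = 22.2·tan 8.86° = 3.460 m.
Layer 3: sin θ = 591·sin 6.9°/291 = 0.2440, θ = 14.12°; offset = 4.9·tan 14.12° = 1.233 m.
Summing the layer offsets gives 7.718 m.

7.7 m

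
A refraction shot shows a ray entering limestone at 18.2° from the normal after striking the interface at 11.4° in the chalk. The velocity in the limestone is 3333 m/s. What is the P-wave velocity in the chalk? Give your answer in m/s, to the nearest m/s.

2109 m/s

Snell's law: sin 11.4°/V₁ = sin 18.2°/V₂.
V₁ = V₂·sin 11.4°/sin 18.2° = 3333 × 0.6328 = 2109.25 m/s.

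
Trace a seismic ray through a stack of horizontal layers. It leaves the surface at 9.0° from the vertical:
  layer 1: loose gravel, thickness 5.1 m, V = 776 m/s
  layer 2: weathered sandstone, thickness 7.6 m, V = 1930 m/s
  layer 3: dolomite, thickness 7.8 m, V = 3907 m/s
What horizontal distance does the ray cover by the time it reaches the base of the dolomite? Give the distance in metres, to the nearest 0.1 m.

Apply Snell's law at each interface; in layer i the horizontal offset is hᵢ·tan θᵢ.
Layer 1: θ = 9.00°; offset = 5.1·tan 9.00° = 0.808 m.
Layer 2: sin θ = 1930·sin 9.0°/776 = 0.3891, θ = 22.90°; offset = 7.6·tan 22.90° = 3.210 m.
Layer 3: sin θ = 3907·sin 9.0°/776 = 0.7876, θ = 51.96°; offset = 7.8·tan 51.96° = 9.970 m.
Summing the layer offsets gives 13.988 m.

14.0 m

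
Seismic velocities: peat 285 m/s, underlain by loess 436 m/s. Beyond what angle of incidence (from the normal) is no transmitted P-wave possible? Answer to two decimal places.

40.82°

At critical incidence the refracted ray runs along the interface (θ₂ = 90°), so sin θ_c = V₁/V₂.
θ_c = arcsin(285/436) = arcsin 0.6537 = 40.82°.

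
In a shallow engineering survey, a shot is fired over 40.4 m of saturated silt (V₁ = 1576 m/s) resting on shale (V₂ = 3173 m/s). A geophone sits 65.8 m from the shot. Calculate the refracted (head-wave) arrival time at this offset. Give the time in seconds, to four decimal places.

0.0652 s

t = x/V₂ + 2h·√(V₂²−V₁²)/(V₁V₂).
√(V₂²−V₁²) = √(3173²−1576²) = 2753.9 m/s; delay term = 2·40.4·2753.9/(1576·3173) = 0.04450 s.
t = 65.8/3173 + 0.04450 = 0.06524 s.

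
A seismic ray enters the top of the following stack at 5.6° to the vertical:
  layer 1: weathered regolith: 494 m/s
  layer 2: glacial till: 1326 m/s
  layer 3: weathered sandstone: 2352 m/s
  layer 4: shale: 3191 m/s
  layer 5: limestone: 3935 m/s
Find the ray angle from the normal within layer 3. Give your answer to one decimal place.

27.7°

Snell's law across each interface conserves sin θ / V, so sin θ_3 = V_3·sin θ₁/V₁.
sin θ_3 = 2352 × sin 5.6° / 494 = 0.4646.
θ_3 = 27.68° from the vertical.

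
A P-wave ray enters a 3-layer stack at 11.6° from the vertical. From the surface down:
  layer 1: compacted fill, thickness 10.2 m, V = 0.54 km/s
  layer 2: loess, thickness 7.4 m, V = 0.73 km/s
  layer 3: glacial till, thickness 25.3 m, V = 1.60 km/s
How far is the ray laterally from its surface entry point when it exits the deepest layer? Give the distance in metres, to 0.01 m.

22.95 m

Ray parameter p = sin 11.6° / 0.54 km/s = 3.7237e-01 s/km.
Layer 1: θ = 11.60°; offset = 10.2·tan 11.60° = 2.0938 m.
Layer 2: sin θ = p·0.73 = 0.2718 → θ = 15.77°; offset = 7.4·tan 15.77° = 2.0902 m.
Layer 3: sin θ = p·1.60 = 0.5958 → θ = 36.57°; offset = 25.3·tan 36.57° = 18.7680 m.
Total horizontal offset = 22.9520 m.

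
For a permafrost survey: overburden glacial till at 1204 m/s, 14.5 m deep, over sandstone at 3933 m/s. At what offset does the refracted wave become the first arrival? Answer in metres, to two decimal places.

θ_c = arcsin(1204/3933) = 17.83°, so cos θ_c = 0.9520 and tᵢ = 2h cos θ_c/V₁ = 0.0229 s.
At crossover x/V₁ = x/V₂ + tᵢ ⇒ x = tᵢ/(1/V₁ − 1/V₂) = 0.02293/(8.3056e-04 − 2.5426e-04) = 39.79 m.

39.79 m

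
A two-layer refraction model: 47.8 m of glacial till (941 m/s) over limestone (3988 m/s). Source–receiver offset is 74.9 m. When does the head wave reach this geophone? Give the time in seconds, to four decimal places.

t = x/V₂ + 2h·√(V₂²−V₁²)/(V₁V₂).
√(V₂²−V₁²) = √(3988²−941²) = 3875.4 m/s; delay term = 2·47.8·3875.4/(941·3988) = 0.09873 s.
t = 74.9/3988 + 0.09873 = 0.11751 s.

0.1175 s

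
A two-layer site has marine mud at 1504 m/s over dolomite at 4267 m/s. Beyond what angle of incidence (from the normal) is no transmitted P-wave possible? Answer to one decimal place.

20.6°

At critical incidence the refracted ray runs along the interface (θ₂ = 90°), so sin θ_c = V₁/V₂.
θ_c = arcsin(1504/4267) = arcsin 0.3525 = 20.64°.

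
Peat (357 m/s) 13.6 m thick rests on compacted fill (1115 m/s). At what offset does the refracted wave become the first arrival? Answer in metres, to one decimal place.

x_cross = 2h·√((V₂+V₁)/(V₂−V₁)).
(V₂+V₁)/(V₂−V₁) = (1115+357)/(1115−357) = 1.9420; √ = 1.3935.
x_cross = 2·13.6·1.3935 = 37.90 m.

37.9 m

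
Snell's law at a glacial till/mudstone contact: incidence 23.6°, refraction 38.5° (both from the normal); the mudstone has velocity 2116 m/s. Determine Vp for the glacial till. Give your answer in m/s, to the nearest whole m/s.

sin 23.6° = 0.4003; sin 38.5° = 0.6225.
V₁ = V₂·(sin θ₁/sin θ₂) = 2116·(0.4003/0.6225) = 1360.83 m/s.

1361 m/s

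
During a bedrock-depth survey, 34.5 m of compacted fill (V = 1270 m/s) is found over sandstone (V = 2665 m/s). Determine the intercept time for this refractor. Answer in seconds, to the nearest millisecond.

0.048 s

tᵢ = 2h·√(V₂²−V₁²)/(V₁V₂).
√(V₂²−V₁²) = √(2665²−1270²) = 2342.9 m/s.
tᵢ = 2·34.5·2342.9/(1270·2665) = 0.04776 s.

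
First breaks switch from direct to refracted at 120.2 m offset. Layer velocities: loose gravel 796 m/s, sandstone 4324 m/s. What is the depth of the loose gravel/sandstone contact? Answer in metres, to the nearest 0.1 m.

h = (x_cross/2)·√((V₂−V₁)/(V₂+V₁)).
(V₂−V₁)/(V₂+V₁) = (4324−796)/(4324+796) = 0.6891; √ = 0.8301.
h = (120.2/2)·0.8301 = 49.89 m.

49.9 m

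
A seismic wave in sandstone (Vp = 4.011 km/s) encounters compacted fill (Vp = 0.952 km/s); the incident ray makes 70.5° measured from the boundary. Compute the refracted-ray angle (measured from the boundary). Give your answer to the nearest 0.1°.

Angle from the normal: 90° − 70.5° = 19.5°.
Snell's law: sin θ₂ = (V₂/V₁)·sin θ₁ = (0.952/4.011)·sin 19.5° = 0.0792.
θ₂ = arcsin 0.0792 = 4.54° from the normal.
From the interface: 90° − 4.54° = 85.46°.

85.5°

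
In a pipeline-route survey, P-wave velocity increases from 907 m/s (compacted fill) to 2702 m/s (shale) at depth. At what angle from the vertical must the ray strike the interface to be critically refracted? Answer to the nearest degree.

20°

At critical incidence the refracted ray runs along the interface (θ₂ = 90°), so sin θ_c = V₁/V₂.
θ_c = arcsin(907/2702) = arcsin 0.3357 = 19.61°.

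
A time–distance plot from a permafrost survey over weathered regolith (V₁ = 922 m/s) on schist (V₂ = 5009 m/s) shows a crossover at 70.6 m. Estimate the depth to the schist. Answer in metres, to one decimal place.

29.3 m

h = (x_cross/2)·√((V₂−V₁)/(V₂+V₁)).
(V₂−V₁)/(V₂+V₁) = (5009−922)/(5009+922) = 0.6891; √ = 0.8301.
h = (70.6/2)·0.8301 = 29.30 m.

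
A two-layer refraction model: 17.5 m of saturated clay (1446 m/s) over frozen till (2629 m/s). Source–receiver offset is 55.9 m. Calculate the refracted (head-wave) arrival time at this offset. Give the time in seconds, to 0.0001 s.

0.0415 s

t = x/V₂ + 2h·√(V₂²−V₁²)/(V₁V₂).
√(V₂²−V₁²) = √(2629²−1446²) = 2195.6 m/s; delay term = 2·17.5·2195.6/(1446·2629) = 0.02021 s.
t = 55.9/2629 + 0.02021 = 0.04148 s.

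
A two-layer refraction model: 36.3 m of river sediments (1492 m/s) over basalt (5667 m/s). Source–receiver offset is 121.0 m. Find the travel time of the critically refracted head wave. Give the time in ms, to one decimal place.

θ_c = arcsin(V₁/V₂) = arcsin(1492/5667) = 15.26°, cos θ_c = 0.9647.
Intercept time tᵢ = 2h cos θ_c / V₁ = 2·36.3·0.9647/1492 = 0.04694 s.
t = x/V₂ + tᵢ = 121.0/5667 + 0.04694 = 0.06829 s.

68.3 ms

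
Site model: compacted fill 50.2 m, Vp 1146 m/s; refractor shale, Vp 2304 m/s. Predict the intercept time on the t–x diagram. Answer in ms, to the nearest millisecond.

76 ms

θ_c = arcsin(V₁/V₂) = arcsin(1146/2304) = 29.83°; cos θ_c = 0.8675.
tᵢ = 2h·cos θ_c / V₁ = 2·50.2·0.8675 / 1146 = 0.07600 s.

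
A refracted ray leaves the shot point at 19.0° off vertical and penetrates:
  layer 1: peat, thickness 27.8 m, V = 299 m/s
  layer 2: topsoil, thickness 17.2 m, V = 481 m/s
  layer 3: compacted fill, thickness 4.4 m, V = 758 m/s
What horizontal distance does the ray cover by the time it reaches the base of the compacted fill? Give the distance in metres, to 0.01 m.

Apply Snell's law at each interface; in layer i the horizontal offset is hᵢ·tan θᵢ.
Layer 1: θ = 19.00°; offset = 27.8·tan 19.00° = 9.5723 m.
Layer 2: sin θ = 481·sin 19.0°/299 = 0.5237, θ = 31.58°; offset = 17.2·tan 31.58° = 10.5747 m.
Layer 3: sin θ = 758·sin 19.0°/299 = 0.8254, θ = 55.62°; offset = 4.4·tan 55.62° = 6.4319 m.
Summing the layer offsets gives 26.5789 m.

26.58 m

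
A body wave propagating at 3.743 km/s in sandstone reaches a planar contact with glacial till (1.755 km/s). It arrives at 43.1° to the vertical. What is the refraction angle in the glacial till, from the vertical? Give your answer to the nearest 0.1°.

18.7°

Snell's law: sin θ₂ = (V₂/V₁)·sin θ₁ = (1.755/3.743)·sin 43.1° = 0.3204.
θ₂ = arcsin 0.3204 = 18.69° from the normal.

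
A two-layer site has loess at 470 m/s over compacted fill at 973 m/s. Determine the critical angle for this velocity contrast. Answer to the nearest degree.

At critical incidence the refracted ray runs along the interface (θ₂ = 90°), so sin θ_c = V₁/V₂.
θ_c = arcsin(470/973) = arcsin 0.4830 = 28.88°.

29°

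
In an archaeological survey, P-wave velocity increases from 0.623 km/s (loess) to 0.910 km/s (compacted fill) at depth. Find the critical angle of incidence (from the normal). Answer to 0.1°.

Critical incidence: sin θ_c = V₁/V₂ = 0.623/0.910 = 0.6846.
θ_c = arcsin 0.6846 = 43.21°.

43.2°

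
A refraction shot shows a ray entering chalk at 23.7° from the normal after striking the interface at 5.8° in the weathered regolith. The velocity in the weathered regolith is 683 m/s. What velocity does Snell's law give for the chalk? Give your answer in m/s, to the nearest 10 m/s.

Snell's law: sin 5.8°/V₁ = sin 23.7°/V₂.
V₂ = V₁·sin 23.7°/sin 5.8° = 683 × 3.9775 = 2716.61 m/s.

2720 m/s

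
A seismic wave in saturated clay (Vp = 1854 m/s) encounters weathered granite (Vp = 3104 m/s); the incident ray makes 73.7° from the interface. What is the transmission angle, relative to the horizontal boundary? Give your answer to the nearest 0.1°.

Angle from the normal: 90° − 73.7° = 16.3°.
sin θ₁/V₁ = sin θ₂/V₂ ⇒ sin θ₂ = 3104·sin 16.3°/1854 = 3104·0.2807/1854 = 0.4699.
θ₂ = sin⁻¹(0.4699) = 28.03° (from vertical).
From the interface: 90° − 28.03° = 61.97°.

62.0°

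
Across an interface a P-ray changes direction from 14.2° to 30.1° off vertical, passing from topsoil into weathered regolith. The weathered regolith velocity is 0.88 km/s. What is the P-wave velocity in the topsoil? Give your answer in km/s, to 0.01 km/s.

0.43 km/s

Snell's law: sin 14.2°/V₁ = sin 30.1°/V₂.
V₁ = V₂·sin 14.2°/sin 30.1° = 0.88 × 0.4891 = 0.43 km/s.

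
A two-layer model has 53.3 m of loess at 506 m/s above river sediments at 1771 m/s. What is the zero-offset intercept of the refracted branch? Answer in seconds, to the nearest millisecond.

tᵢ = 2h·√(V₂²−V₁²)/(V₁V₂).
√(V₂²−V₁²) = √(1771²−506²) = 1697.2 m/s.
tᵢ = 2·53.3·1697.2/(506·1771) = 0.20189 s.

0.202 s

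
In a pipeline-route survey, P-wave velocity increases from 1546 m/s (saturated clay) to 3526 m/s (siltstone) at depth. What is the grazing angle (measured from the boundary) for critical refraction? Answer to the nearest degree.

Critical incidence: sin θ_c = V₁/V₂ = 1546/3526 = 0.4385.
θ_c = arcsin 0.4385 = 26.01°.
Measured from the interface: 90° − 26.01° = 63.99°.

64°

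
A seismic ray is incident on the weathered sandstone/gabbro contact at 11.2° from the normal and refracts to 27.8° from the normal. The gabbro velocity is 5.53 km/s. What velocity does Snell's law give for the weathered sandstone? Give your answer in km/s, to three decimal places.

sin 11.2° = 0.1942; sin 27.8° = 0.4664.
V₁ = V₂·(sin θ₁/sin θ₂) = 5.53·(0.1942/0.4664) = 2.303 km/s.

2.303 km/s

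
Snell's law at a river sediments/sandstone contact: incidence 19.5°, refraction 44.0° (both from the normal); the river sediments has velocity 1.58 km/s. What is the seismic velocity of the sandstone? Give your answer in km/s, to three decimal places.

sin 19.5° = 0.3338; sin 44.0° = 0.6947.
V₂ = V₁·(sin θ₂/sin θ₁) = 1.58·(0.6947/0.3338) = 3.288 km/s.

3.288 km/s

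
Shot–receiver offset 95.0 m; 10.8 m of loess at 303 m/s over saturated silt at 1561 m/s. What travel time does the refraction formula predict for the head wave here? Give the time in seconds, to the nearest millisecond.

0.131 s

t = x/V₂ + 2h·√(V₂²−V₁²)/(V₁V₂).
√(V₂²−V₁²) = √(1561²−303²) = 1531.3 m/s; delay term = 2·10.8·1531.3/(303·1561) = 0.06993 s.
t = 95.0/1561 + 0.06993 = 0.13079 s.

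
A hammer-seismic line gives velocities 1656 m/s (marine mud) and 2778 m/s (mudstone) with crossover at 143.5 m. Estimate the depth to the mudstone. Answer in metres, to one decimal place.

36.1 m

h = (x_cross/2)·√((V₂−V₁)/(V₂+V₁)).
(V₂−V₁)/(V₂+V₁) = (2778−1656)/(2778+1656) = 0.2530; √ = 0.5030.
h = (143.5/2)·0.5030 = 36.09 m.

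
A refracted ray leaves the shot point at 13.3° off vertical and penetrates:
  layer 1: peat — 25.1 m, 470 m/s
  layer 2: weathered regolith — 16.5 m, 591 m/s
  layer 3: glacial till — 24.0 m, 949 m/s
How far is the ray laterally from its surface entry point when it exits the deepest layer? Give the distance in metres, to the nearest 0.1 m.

23.5 m

Apply Snell's law at each interface; in layer i the horizontal offset is hᵢ·tan θᵢ.
Layer 1: θ = 13.30°; offset = 25.1·tan 13.30° = 5.933 m.
Layer 2: sin θ = 591·sin 13.3°/470 = 0.2893, θ = 16.81°; offset = 16.5·tan 16.81° = 4.986 m.
Layer 3: sin θ = 949·sin 13.3°/470 = 0.4645, θ = 27.68°; offset = 24.0·tan 27.68° = 12.589 m.
Summing the layer offsets gives 23.508 m.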